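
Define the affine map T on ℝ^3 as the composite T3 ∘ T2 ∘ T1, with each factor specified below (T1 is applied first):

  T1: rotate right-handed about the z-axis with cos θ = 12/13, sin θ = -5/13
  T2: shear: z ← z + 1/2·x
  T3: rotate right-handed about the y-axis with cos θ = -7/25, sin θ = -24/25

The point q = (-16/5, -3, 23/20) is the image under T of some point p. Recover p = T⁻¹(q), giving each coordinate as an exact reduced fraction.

p = (3, -2, 7/4)

T1 = [12/13 5/13 0 0; -5/13 12/13 0 0; 0 0 1 0; 0 0 0 1]
T2·T1 = [12/13 5/13 0 0; -5/13 12/13 0 0; 6/13 5/26 1 0; 0 0 0 1]
T3·…·T1 = [-228/325 -19/65 -24/25 0; -5/13 12/13 0 0; 246/325 41/130 -7/25 0; 0 0 0 1]
det M = 1; M⁻¹ = [-84/325 -5/13 288/325 0; -7/65 12/13 24/65 0; -41/50 0 -19/25 0; 0 0 0 1]
M⁻¹ · (-16/5, -3, 23/20)ᵀ = (3, -2, 7/4)ᵀ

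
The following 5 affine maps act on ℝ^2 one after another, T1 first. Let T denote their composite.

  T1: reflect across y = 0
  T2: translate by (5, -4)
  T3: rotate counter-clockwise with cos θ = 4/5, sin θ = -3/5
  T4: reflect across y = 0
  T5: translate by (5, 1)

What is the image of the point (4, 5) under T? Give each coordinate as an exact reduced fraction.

T(p) = (34/5, 68/5)

T1 reflect across y = 0: (4, 5) → (4, -5)
T2 translate by (5, -4): (4, -5) → (9, -9)
T3 rotate counter-clockwise with cos θ = 4/5, sin θ = -3/5: (9, -9) → (9/5, -63/5)
T4 reflect across y = 0: (9/5, -63/5) → (9/5, 63/5)
T5 translate by (5, 1): (9/5, 63/5) → (34/5, 68/5)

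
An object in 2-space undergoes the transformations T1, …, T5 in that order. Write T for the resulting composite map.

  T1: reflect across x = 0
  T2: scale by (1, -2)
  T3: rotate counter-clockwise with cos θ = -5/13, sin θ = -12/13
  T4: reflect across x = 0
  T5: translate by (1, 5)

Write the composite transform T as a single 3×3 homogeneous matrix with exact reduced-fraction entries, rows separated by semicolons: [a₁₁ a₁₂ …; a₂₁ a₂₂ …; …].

T = [-5/13 24/13 1; 12/13 10/13 5; 0 0 1]

T1 = [-1 0 0; 0 1 0; 0 0 1]
T2·T1 = [-1 0 0; 0 -2 0; 0 0 1]
T3·…·T1 = [5/13 -24/13 0; 12/13 10/13 0; 0 0 1]
T4·…·T1 = [-5/13 24/13 0; 12/13 10/13 0; 0 0 1]
T5·…·T1 = [-5/13 24/13 1; 12/13 10/13 5; 0 0 1]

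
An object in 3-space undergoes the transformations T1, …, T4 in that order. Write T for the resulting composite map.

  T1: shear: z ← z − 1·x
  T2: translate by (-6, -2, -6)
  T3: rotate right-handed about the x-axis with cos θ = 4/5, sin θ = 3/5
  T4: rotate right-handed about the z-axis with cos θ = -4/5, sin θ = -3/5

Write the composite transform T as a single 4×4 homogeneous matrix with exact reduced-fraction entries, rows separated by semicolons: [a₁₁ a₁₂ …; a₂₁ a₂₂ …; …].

T = [-11/25 12/25 -9/25 6; -27/25 -16/25 12/25 2; -4/5 3/5 4/5 -6; 0 0 0 1]

T1 = [1 0 0 0; 0 1 0 0; -1 0 1 0; 0 0 0 1]
T2·T1 = [1 0 0 -6; 0 1 0 -2; -1 0 1 -6; 0 0 0 1]
T3·…·T1 = [1 0 0 -6; 3/5 4/5 -3/5 2; -4/5 3/5 4/5 -6; 0 0 0 1]
T4·…·T1 = [-11/25 12/25 -9/25 6; -27/25 -16/25 12/25 2; -4/5 3/5 4/5 -6; 0 0 0 1]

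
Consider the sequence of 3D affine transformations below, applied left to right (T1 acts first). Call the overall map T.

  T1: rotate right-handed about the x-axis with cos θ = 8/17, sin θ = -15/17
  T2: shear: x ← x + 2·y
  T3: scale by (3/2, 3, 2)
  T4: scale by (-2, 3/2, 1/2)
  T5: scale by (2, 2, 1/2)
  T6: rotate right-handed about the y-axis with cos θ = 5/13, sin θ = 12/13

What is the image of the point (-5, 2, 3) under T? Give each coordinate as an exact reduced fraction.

T(p) = (-1146/221, 549/17, 2649/221)

T1 rotate right-handed about the x-axis with cos θ = 8/17, sin θ = -15/17: (-5, 2, 3) → (-5, 61/17, -6/17)
T2 shear: x ← x + 2·y: (-5, 61/17, -6/17) → (37/17, 61/17, -6/17)
T3 scale by (3/2, 3, 2): (37/17, 61/17, -6/17) → (111/34, 183/17, -12/17)
T4 scale by (-2, 3/2, 1/2): (111/34, 183/17, -12/17) → (-111/17, 549/34, -6/17)
T5 scale by (2, 2, 1/2): (-111/17, 549/34, -6/17) → (-222/17, 549/17, -3/17)
T6 rotate right-handed about the y-axis with cos θ = 5/13, sin θ = 12/13: (-222/17, 549/17, -3/17) → (-1146/221, 549/17, 2649/221)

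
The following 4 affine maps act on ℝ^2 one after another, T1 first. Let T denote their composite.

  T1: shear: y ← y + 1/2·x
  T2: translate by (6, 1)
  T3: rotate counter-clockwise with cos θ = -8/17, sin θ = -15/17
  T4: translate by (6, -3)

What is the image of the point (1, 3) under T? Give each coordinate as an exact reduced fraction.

T1 shear: y ← y + 1/2·x: (1, 3) → (1, 7/2)
T2 translate by (6, 1): (1, 7/2) → (7, 9/2)
T3 rotate counter-clockwise with cos θ = -8/17, sin θ = -15/17: (7, 9/2) → (23/34, -141/17)
T4 translate by (6, -3): (23/34, -141/17) → (227/34, -192/17)

T(p) = (227/34, -192/17)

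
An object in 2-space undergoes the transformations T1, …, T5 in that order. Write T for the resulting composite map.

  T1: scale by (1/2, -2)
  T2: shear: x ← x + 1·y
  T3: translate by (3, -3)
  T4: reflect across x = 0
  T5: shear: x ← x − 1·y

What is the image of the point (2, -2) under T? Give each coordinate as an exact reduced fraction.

T(p) = (-9, 1)

T1 scale by (1/2, -2): (2, -2) → (1, 4)
T2 shear: x ← x + 1·y: (1, 4) → (5, 4)
T3 translate by (3, -3): (5, 4) → (8, 1)
T4 reflect across x = 0: (8, 1) → (-8, 1)
T5 shear: x ← x − 1·y: (-8, 1) → (-9, 1)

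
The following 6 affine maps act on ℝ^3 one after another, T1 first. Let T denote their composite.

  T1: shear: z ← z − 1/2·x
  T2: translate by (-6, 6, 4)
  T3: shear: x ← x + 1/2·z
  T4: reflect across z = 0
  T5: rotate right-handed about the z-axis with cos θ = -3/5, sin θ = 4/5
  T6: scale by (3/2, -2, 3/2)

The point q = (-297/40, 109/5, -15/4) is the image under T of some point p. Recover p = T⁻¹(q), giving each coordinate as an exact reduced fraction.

T1 = [1 0 0 0; 0 1 0 0; -1/2 0 1 0; 0 0 0 1]
T2·T1 = [1 0 0 -6; 0 1 0 6; -1/2 0 1 4; 0 0 0 1]
T3·…·T1 = [3/4 0 1/2 -4; 0 1 0 6; -1/2 0 1 4; 0 0 0 1]
T4·…·T1 = [3/4 0 1/2 -4; 0 1 0 6; 1/2 0 -1 -4; 0 0 0 1]
T5·…·T1 = [-9/20 -4/5 -3/10 -12/5; 3/5 -3/5 2/5 -34/5; 1/2 0 -1 -4; 0 0 0 1]
T6·…·T1 = [-27/40 -6/5 -9/20 -18/5; -6/5 6/5 -4/5 68/5; 3/4 0 -3/2 -6; 0 0 0 1]
det M = 9/2; M⁻¹ = [-2/5 -2/5 1/3 6; -8/15 3/10 0 -6; -1/5 -1/5 -1/2 -1; 0 0 0 1]
M⁻¹ · (-297/40, 109/5, -15/4)ᵀ = (-1, 9/2, -2)ᵀ

p = (-1, 9/2, -2)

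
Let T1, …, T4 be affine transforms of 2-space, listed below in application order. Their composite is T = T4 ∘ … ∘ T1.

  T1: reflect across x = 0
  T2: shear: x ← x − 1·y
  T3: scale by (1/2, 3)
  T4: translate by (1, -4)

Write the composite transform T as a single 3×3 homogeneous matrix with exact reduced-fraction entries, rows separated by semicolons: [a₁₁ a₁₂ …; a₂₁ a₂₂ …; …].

T1 = [-1 0 0; 0 1 0; 0 0 1]
T2·T1 = [-1 -1 0; 0 1 0; 0 0 1]
T3·…·T1 = [-1/2 -1/2 0; 0 3 0; 0 0 1]
T4·…·T1 = [-1/2 -1/2 1; 0 3 -4; 0 0 1]

T = [-1/2 -1/2 1; 0 3 -4; 0 0 1]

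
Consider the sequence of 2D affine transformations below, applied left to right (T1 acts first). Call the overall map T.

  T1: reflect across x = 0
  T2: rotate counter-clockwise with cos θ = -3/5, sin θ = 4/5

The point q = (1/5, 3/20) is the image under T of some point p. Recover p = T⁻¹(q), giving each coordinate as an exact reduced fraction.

T1 = [-1 0 0; 0 1 0; 0 0 1]
T2·T1 = [3/5 -4/5 0; -4/5 -3/5 0; 0 0 1]
det M = -1; M⁻¹ = [3/5 -4/5 0; -4/5 -3/5 0; 0 0 1]
M⁻¹ · (1/5, 3/20)ᵀ = (0, -1/4)ᵀ

p = (0, -1/4)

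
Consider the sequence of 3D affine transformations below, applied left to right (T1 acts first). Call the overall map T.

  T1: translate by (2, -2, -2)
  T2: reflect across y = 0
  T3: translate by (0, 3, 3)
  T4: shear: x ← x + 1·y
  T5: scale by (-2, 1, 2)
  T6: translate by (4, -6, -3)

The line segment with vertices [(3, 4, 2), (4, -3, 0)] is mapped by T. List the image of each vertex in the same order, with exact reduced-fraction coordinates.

T1 translate by (2, -2, -2): (3, 4, 2) → (5, 2, 0); (4, -3, 0) → (6, -5, -2)
T2 reflect across y = 0: (5, 2, 0) → (5, -2, 0); (6, -5, -2) → (6, 5, -2)
T3 translate by (0, 3, 3): (5, -2, 0) → (5, 1, 3); (6, 5, -2) → (6, 8, 1)
T4 shear: x ← x + 1·y: (5, 1, 3) → (6, 1, 3); (6, 8, 1) → (14, 8, 1)
T5 scale by (-2, 1, 2): (6, 1, 3) → (-12, 1, 6); (14, 8, 1) → (-28, 8, 2)
T6 translate by (4, -6, -3): (-12, 1, 6) → (-8, -5, 3); (-28, 8, 2) → (-24, 2, -1)

image vertices: (-8, -5, 3), (-24, 2, -1)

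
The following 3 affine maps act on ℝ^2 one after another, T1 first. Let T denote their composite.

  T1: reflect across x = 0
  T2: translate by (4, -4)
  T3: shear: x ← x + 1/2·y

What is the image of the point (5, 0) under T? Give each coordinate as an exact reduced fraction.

T1 reflect across x = 0: (5, 0) → (-5, 0)
T2 translate by (4, -4): (-5, 0) → (-1, -4)
T3 shear: x ← x + 1/2·y: (-1, -4) → (-3, -4)

T(p) = (-3, -4)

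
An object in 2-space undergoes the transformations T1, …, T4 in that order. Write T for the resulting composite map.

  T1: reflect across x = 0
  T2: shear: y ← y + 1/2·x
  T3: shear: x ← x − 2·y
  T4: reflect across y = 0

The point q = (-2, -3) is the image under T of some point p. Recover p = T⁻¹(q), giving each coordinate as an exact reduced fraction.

p = (-4, 1)

T1 = [-1 0 0; 0 1 0; 0 0 1]
T2·T1 = [-1 0 0; -1/2 1 0; 0 0 1]
T3·…·T1 = [0 -2 0; -1/2 1 0; 0 0 1]
T4·…·T1 = [0 -2 0; 1/2 -1 0; 0 0 1]
det M = 1; M⁻¹ = [-1 2 0; -1/2 0 0; 0 0 1]
M⁻¹ · (-2, -3)ᵀ = (-4, 1)ᵀ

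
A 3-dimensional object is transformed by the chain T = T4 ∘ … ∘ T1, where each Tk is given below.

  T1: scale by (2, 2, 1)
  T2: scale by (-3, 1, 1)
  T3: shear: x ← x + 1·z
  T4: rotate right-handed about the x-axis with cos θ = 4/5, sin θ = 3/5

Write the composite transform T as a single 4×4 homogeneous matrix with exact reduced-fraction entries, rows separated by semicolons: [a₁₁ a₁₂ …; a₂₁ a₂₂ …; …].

T1 = [2 0 0 0; 0 2 0 0; 0 0 1 0; 0 0 0 1]
T2·T1 = [-6 0 0 0; 0 2 0 0; 0 0 1 0; 0 0 0 1]
T3·…·T1 = [-6 0 1 0; 0 2 0 0; 0 0 1 0; 0 0 0 1]
T4·…·T1 = [-6 0 1 0; 0 8/5 -3/5 0; 0 6/5 4/5 0; 0 0 0 1]

T = [-6 0 1 0; 0 8/5 -3/5 0; 0 6/5 4/5 0; 0 0 0 1]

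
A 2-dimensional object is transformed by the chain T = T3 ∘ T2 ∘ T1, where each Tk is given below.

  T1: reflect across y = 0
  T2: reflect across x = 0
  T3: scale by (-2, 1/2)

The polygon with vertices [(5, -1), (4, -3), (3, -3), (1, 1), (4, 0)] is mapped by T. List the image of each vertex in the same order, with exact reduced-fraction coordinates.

image vertices: (10, 1/2), (8, 3/2), (6, 3/2), (2, -1/2), (8, 0)

T1 reflect across y = 0: (5, -1) → (5, 1); (4, -3) → (4, 3); (3, -3) → (3, 3); (1, 1) → (1, -1); (4, 0) → (4, 0)
T2 reflect across x = 0: (5, 1) → (-5, 1); (4, 3) → (-4, 3); (3, 3) → (-3, 3); (1, -1) → (-1, -1); (4, 0) → (-4, 0)
T3 scale by (-2, 1/2): (-5, 1) → (10, 1/2); (-4, 3) → (8, 3/2); (-3, 3) → (6, 3/2); (-1, -1) → (2, -1/2); (-4, 0) → (8, 0)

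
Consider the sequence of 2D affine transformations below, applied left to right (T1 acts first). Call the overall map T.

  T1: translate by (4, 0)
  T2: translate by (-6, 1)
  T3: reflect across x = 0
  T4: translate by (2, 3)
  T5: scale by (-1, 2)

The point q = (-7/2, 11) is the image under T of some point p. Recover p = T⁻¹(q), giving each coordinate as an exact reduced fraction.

p = (1/2, 3/2)

T1 = [1 0 4; 0 1 0; 0 0 1]
T2·T1 = [1 0 -2; 0 1 1; 0 0 1]
T3·…·T1 = [-1 0 2; 0 1 1; 0 0 1]
T4·…·T1 = [-1 0 4; 0 1 4; 0 0 1]
T5·…·T1 = [1 0 -4; 0 2 8; 0 0 1]
det M = 2; M⁻¹ = [1 0 4; 0 1/2 -4; 0 0 1]
M⁻¹ · (-7/2, 11)ᵀ = (1/2, 3/2)ᵀ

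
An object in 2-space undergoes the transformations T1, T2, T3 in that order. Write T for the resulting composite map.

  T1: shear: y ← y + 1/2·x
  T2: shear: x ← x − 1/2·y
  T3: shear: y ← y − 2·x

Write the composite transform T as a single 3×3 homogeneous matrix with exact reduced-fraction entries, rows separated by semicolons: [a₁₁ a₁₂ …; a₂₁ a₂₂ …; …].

T1 = [1 0 0; 1/2 1 0; 0 0 1]
T2·T1 = [3/4 -1/2 0; 1/2 1 0; 0 0 1]
T3·…·T1 = [3/4 -1/2 0; -1 2 0; 0 0 1]

T = [3/4 -1/2 0; -1 2 0; 0 0 1]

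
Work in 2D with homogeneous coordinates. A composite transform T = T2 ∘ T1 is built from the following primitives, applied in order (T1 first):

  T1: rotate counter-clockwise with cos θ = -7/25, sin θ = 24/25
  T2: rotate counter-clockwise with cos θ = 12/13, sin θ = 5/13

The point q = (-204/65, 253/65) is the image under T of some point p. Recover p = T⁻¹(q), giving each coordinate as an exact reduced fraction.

T1 = [-7/25 -24/25 0; 24/25 -7/25 0; 0 0 1]
T2·T1 = [-204/325 -253/325 0; 253/325 -204/325 0; 0 0 1]
det M = 1; M⁻¹ = [-204/325 253/325 0; -253/325 -204/325 0; 0 0 1]
M⁻¹ · (-204/65, 253/65)ᵀ = (5, 0)ᵀ

p = (5, 0)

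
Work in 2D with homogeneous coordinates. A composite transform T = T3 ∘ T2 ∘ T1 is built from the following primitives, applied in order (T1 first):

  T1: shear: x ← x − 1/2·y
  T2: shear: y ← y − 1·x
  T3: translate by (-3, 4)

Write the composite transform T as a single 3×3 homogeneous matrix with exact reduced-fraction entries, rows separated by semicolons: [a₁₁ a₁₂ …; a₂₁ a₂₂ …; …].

T1 = [1 -1/2 0; 0 1 0; 0 0 1]
T2·T1 = [1 -1/2 0; -1 3/2 0; 0 0 1]
T3·…·T1 = [1 -1/2 -3; -1 3/2 4; 0 0 1]

T = [1 -1/2 -3; -1 3/2 4; 0 0 1]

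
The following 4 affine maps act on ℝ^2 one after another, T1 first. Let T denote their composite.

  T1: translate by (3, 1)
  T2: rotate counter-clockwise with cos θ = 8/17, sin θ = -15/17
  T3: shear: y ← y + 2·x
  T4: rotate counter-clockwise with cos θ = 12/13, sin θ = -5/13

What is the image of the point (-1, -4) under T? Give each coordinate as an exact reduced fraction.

T(p) = (-908/221, -1199/221)

T1 translate by (3, 1): (-1, -4) → (2, -3)
T2 rotate counter-clockwise with cos θ = 8/17, sin θ = -15/17: (2, -3) → (-29/17, -54/17)
T3 shear: y ← y + 2·x: (-29/17, -54/17) → (-29/17, -112/17)
T4 rotate counter-clockwise with cos θ = 12/13, sin θ = -5/13: (-29/17, -112/17) → (-908/221, -1199/221)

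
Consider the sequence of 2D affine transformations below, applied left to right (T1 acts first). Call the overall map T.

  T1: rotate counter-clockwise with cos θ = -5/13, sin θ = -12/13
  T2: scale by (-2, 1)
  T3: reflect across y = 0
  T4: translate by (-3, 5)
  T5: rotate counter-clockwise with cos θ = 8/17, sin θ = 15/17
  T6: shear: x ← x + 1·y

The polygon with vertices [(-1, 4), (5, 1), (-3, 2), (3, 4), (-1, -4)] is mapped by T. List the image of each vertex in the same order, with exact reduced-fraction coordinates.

T1 rotate counter-clockwise with cos θ = -5/13, sin θ = -12/13: (-1, 4) → (53/13, -8/13); (5, 1) → (-1, -5); (-3, 2) → (3, 2); (3, 4) → (33/13, -56/13); (-1, -4) → (-43/13, 32/13)
T2 scale by (-2, 1): (53/13, -8/13) → (-106/13, -8/13); (-1, -5) → (2, -5); (3, 2) → (-6, 2); (33/13, -56/13) → (-66/13, -56/13); (-43/13, 32/13) → (86/13, 32/13)
T3 reflect across y = 0: (-106/13, -8/13) → (-106/13, 8/13); (2, -5) → (2, 5); (-6, 2) → (-6, -2); (-66/13, -56/13) → (-66/13, 56/13); (86/13, 32/13) → (86/13, -32/13)
T4 translate by (-3, 5): (-106/13, 8/13) → (-145/13, 73/13); (2, 5) → (-1, 10); (-6, -2) → (-9, 3); (-66/13, 56/13) → (-105/13, 121/13); (86/13, -32/13) → (47/13, 33/13)
T5 rotate counter-clockwise with cos θ = 8/17, sin θ = 15/17: (-145/13, 73/13) → (-2255/221, -1591/221); (-1, 10) → (-158/17, 65/17); (-9, 3) → (-117/17, -111/17); (-105/13, 121/13) → (-2655/221, -607/221); (47/13, 33/13) → (-7/13, 57/13)
T6 shear: x ← x + 1·y: (-2255/221, -1591/221) → (-3846/221, -1591/221); (-158/17, 65/17) → (-93/17, 65/17); (-117/17, -111/17) → (-228/17, -111/17); (-2655/221, -607/221) → (-3262/221, -607/221); (-7/13, 57/13) → (50/13, 57/13)

image vertices: (-3846/221, -1591/221), (-93/17, 65/17), (-228/17, -111/17), (-3262/221, -607/221), (50/13, 57/13)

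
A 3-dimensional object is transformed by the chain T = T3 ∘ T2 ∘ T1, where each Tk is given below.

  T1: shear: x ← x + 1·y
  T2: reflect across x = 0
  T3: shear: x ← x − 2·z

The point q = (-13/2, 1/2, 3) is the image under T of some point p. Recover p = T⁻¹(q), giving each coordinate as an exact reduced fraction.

p = (0, 1/2, 3)

T1 = [1 1 0 0; 0 1 0 0; 0 0 1 0; 0 0 0 1]
T2·T1 = [-1 -1 0 0; 0 1 0 0; 0 0 1 0; 0 0 0 1]
T3·…·T1 = [-1 -1 -2 0; 0 1 0 0; 0 0 1 0; 0 0 0 1]
det M = -1; M⁻¹ = [-1 -1 -2 0; 0 1 0 0; 0 0 1 0; 0 0 0 1]
M⁻¹ · (-13/2, 1/2, 3)ᵀ = (0, 1/2, 3)ᵀ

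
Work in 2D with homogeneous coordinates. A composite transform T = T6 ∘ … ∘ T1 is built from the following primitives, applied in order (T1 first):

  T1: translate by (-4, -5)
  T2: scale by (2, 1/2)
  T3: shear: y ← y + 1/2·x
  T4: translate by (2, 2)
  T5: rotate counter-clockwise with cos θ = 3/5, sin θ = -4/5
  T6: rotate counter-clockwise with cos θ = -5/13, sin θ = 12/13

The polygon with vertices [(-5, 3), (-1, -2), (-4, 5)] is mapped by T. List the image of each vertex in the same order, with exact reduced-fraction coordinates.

T1 translate by (-4, -5): (-5, 3) → (-9, -2); (-1, -2) → (-5, -7); (-4, 5) → (-8, 0)
T2 scale by (2, 1/2): (-9, -2) → (-18, -1); (-5, -7) → (-10, -7/2); (-8, 0) → (-16, 0)
T3 shear: y ← y + 1/2·x: (-18, -1) → (-18, -10); (-10, -7/2) → (-10, -17/2); (-16, 0) → (-16, -8)
T4 translate by (2, 2): (-18, -10) → (-16, -8); (-10, -17/2) → (-8, -13/2); (-16, -8) → (-14, -6)
T5 rotate counter-clockwise with cos θ = 3/5, sin θ = -4/5: (-16, -8) → (-16, 8); (-8, -13/2) → (-10, 5/2); (-14, -6) → (-66/5, 38/5)
T6 rotate counter-clockwise with cos θ = -5/13, sin θ = 12/13: (-16, 8) → (-16/13, -232/13); (-10, 5/2) → (20/13, -265/26); (-66/5, 38/5) → (-126/65, -982/65)

image vertices: (-16/13, -232/13), (20/13, -265/26), (-126/65, -982/65)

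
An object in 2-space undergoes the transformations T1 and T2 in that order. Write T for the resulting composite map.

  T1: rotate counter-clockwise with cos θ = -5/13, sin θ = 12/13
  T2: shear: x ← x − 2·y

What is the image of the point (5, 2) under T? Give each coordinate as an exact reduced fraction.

T(p) = (-149/13, 50/13)

T1 rotate counter-clockwise with cos θ = -5/13, sin θ = 12/13: (5, 2) → (-49/13, 50/13)
T2 shear: x ← x − 2·y: (-49/13, 50/13) → (-149/13, 50/13)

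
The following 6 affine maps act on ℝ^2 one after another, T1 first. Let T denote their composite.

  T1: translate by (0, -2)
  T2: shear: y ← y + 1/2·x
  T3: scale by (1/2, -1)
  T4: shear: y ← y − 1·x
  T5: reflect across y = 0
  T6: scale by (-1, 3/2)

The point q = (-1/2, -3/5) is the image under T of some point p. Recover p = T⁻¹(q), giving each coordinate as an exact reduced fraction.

p = (1, 3/5)

T1 = [1 0 0; 0 1 -2; 0 0 1]
T2·T1 = [1 0 0; 1/2 1 -2; 0 0 1]
T3·…·T1 = [1/2 0 0; -1/2 -1 2; 0 0 1]
T4·…·T1 = [1/2 0 0; -1 -1 2; 0 0 1]
T5·…·T1 = [1/2 0 0; 1 1 -2; 0 0 1]
T6·…·T1 = [-1/2 0 0; 3/2 3/2 -3; 0 0 1]
det M = -3/4; M⁻¹ = [-2 0 0; 2 2/3 2; 0 0 1]
M⁻¹ · (-1/2, -3/5)ᵀ = (1, 3/5)ᵀ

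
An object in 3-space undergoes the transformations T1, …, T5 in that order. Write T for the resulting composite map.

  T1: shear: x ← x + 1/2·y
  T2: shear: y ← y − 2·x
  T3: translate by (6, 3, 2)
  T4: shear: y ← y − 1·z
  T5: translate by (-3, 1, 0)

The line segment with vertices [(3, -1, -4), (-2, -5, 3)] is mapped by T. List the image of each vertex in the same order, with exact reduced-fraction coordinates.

image vertices: (11/2, 0, -2), (-3/2, 3, 5)

T1 shear: x ← x + 1/2·y: (3, -1, -4) → (5/2, -1, -4); (-2, -5, 3) → (-9/2, -5, 3)
T2 shear: y ← y − 2·x: (5/2, -1, -4) → (5/2, -6, -4); (-9/2, -5, 3) → (-9/2, 4, 3)
T3 translate by (6, 3, 2): (5/2, -6, -4) → (17/2, -3, -2); (-9/2, 4, 3) → (3/2, 7, 5)
T4 shear: y ← y − 1·z: (17/2, -3, -2) → (17/2, -1, -2); (3/2, 7, 5) → (3/2, 2, 5)
T5 translate by (-3, 1, 0): (17/2, -1, -2) → (11/2, 0, -2); (3/2, 2, 5) → (-3/2, 3, 5)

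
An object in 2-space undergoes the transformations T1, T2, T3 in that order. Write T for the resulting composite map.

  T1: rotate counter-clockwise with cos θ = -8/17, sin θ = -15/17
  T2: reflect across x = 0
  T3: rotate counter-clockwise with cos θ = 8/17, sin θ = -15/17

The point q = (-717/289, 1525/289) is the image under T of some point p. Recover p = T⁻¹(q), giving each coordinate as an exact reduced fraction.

p = (-3, 5)

T1 = [-8/17 15/17 0; -15/17 -8/17 0; 0 0 1]
T2·T1 = [8/17 -15/17 0; -15/17 -8/17 0; 0 0 1]
T3·…·T1 = [-161/289 -240/289 0; -240/289 161/289 0; 0 0 1]
det M = -1; M⁻¹ = [-161/289 -240/289 0; -240/289 161/289 0; 0 0 1]
M⁻¹ · (-717/289, 1525/289)ᵀ = (-3, 5)ᵀ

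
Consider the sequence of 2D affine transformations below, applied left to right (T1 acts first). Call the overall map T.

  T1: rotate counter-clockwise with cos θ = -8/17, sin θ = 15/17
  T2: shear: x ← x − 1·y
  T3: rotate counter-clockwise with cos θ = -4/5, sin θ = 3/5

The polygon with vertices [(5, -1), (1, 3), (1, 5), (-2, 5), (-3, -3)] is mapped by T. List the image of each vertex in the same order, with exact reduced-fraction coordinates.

image vertices: (183/85, -656/85), (203/85, -96/85), (307/85, -74/85), (166/85, 313/85), (-297/85, 354/85)

T1 rotate counter-clockwise with cos θ = -8/17, sin θ = 15/17: (5, -1) → (-25/17, 83/17); (1, 3) → (-53/17, -9/17); (1, 5) → (-83/17, -25/17); (-2, 5) → (-59/17, -70/17); (-3, -3) → (69/17, -21/17)
T2 shear: x ← x − 1·y: (-25/17, 83/17) → (-108/17, 83/17); (-53/17, -9/17) → (-44/17, -9/17); (-83/17, -25/17) → (-58/17, -25/17); (-59/17, -70/17) → (11/17, -70/17); (69/17, -21/17) → (90/17, -21/17)
T3 rotate counter-clockwise with cos θ = -4/5, sin θ = 3/5: (-108/17, 83/17) → (183/85, -656/85); (-44/17, -9/17) → (203/85, -96/85); (-58/17, -25/17) → (307/85, -74/85); (11/17, -70/17) → (166/85, 313/85); (90/17, -21/17) → (-297/85, 354/85)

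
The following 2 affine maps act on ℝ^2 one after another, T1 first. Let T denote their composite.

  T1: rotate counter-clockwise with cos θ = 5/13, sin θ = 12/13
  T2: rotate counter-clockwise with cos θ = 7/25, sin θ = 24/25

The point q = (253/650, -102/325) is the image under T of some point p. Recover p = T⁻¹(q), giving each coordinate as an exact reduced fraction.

T1 = [5/13 -12/13 0; 12/13 5/13 0; 0 0 1]
T2·T1 = [-253/325 -204/325 0; 204/325 -253/325 0; 0 0 1]
det M = 1; M⁻¹ = [-253/325 204/325 0; -204/325 -253/325 0; 0 0 1]
M⁻¹ · (253/650, -102/325)ᵀ = (-1/2, 0)ᵀ

p = (-1/2, 0)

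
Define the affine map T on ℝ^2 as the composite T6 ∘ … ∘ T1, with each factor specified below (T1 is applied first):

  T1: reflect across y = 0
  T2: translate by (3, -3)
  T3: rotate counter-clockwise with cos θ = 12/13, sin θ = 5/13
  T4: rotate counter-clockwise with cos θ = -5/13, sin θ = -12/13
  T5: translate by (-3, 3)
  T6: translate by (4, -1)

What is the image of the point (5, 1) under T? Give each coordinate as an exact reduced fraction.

T(p) = (-3, -6)

T1 reflect across y = 0: (5, 1) → (5, -1)
T2 translate by (3, -3): (5, -1) → (8, -4)
T3 rotate counter-clockwise with cos θ = 12/13, sin θ = 5/13: (8, -4) → (116/13, -8/13)
T4 rotate counter-clockwise with cos θ = -5/13, sin θ = -12/13: (116/13, -8/13) → (-4, -8)
T5 translate by (-3, 3): (-4, -8) → (-7, -5)
T6 translate by (4, -1): (-7, -5) → (-3, -6)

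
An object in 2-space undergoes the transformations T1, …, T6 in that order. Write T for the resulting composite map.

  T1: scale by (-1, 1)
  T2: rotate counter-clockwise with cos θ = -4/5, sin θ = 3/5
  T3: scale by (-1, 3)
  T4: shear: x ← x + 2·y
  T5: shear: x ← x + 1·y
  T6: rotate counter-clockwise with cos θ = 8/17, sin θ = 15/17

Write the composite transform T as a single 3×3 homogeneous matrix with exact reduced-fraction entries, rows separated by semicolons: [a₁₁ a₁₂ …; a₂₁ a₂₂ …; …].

T1 = [-1 0 0; 0 1 0; 0 0 1]
T2·T1 = [4/5 -3/5 0; -3/5 -4/5 0; 0 0 1]
T3·…·T1 = [-4/5 3/5 0; -9/5 -12/5 0; 0 0 1]
T4·…·T1 = [-22/5 -21/5 0; -9/5 -12/5 0; 0 0 1]
T5·…·T1 = [-31/5 -33/5 0; -9/5 -12/5 0; 0 0 1]
T6·…·T1 = [-113/85 -84/85 0; -537/85 -591/85 0; 0 0 1]

T = [-113/85 -84/85 0; -537/85 -591/85 0; 0 0 1]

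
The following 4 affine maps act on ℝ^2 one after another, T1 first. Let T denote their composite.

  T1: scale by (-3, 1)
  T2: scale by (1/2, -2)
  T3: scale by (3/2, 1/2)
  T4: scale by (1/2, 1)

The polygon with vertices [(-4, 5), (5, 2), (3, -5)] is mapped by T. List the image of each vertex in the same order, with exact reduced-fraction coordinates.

T1 scale by (-3, 1): (-4, 5) → (12, 5); (5, 2) → (-15, 2); (3, -5) → (-9, -5)
T2 scale by (1/2, -2): (12, 5) → (6, -10); (-15, 2) → (-15/2, -4); (-9, -5) → (-9/2, 10)
T3 scale by (3/2, 1/2): (6, -10) → (9, -5); (-15/2, -4) → (-45/4, -2); (-9/2, 10) → (-27/4, 5)
T4 scale by (1/2, 1): (9, -5) → (9/2, -5); (-45/4, -2) → (-45/8, -2); (-27/4, 5) → (-27/8, 5)

image vertices: (9/2, -5), (-45/8, -2), (-27/8, 5)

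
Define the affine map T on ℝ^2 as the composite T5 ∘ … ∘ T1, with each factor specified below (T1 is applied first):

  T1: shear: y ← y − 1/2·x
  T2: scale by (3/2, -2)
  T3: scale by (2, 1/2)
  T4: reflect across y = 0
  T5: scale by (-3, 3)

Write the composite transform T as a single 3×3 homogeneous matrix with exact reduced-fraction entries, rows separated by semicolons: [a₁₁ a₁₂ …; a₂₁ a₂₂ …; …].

T = [-9 0 0; -3/2 3 0; 0 0 1]

T1 = [1 0 0; -1/2 1 0; 0 0 1]
T2·T1 = [3/2 0 0; 1 -2 0; 0 0 1]
T3·…·T1 = [3 0 0; 1/2 -1 0; 0 0 1]
T4·…·T1 = [3 0 0; -1/2 1 0; 0 0 1]
T5·…·T1 = [-9 0 0; -3/2 3 0; 0 0 1]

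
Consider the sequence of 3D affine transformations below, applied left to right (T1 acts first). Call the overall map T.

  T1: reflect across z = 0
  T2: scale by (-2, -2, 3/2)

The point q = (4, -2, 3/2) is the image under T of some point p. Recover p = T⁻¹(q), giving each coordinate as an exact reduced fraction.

p = (-2, 1, -1)

T1 = [1 0 0 0; 0 1 0 0; 0 0 -1 0; 0 0 0 1]
T2·T1 = [-2 0 0 0; 0 -2 0 0; 0 0 -3/2 0; 0 0 0 1]
det M = -6; M⁻¹ = [-1/2 0 0 0; 0 -1/2 0 0; 0 0 -2/3 0; 0 0 0 1]
M⁻¹ · (4, -2, 3/2)ᵀ = (-2, 1, -1)ᵀ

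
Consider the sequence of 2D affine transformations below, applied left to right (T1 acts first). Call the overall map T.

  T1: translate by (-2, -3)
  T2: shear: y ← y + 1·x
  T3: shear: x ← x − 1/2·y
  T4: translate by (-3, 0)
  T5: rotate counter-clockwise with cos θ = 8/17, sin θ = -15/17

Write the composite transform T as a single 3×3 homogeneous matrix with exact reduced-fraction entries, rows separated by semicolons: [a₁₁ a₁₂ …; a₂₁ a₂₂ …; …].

T = [19/17 11/17 -95/17; 1/34 31/34 -5/34; 0 0 1]

T1 = [1 0 -2; 0 1 -3; 0 0 1]
T2·T1 = [1 0 -2; 1 1 -5; 0 0 1]
T3·…·T1 = [1/2 -1/2 1/2; 1 1 -5; 0 0 1]
T4·…·T1 = [1/2 -1/2 -5/2; 1 1 -5; 0 0 1]
T5·…·T1 = [19/17 11/17 -95/17; 1/34 31/34 -5/34; 0 0 1]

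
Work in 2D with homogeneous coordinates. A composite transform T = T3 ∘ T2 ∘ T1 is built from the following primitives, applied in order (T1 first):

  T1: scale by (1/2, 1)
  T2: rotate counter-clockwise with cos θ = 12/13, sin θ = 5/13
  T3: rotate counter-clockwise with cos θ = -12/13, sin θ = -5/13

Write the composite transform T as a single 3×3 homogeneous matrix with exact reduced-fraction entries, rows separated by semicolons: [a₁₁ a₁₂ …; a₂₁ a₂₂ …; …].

T1 = [1/2 0 0; 0 1 0; 0 0 1]
T2·T1 = [6/13 -5/13 0; 5/26 12/13 0; 0 0 1]
T3·…·T1 = [-119/338 120/169 0; -60/169 -119/169 0; 0 0 1]

T = [-119/338 120/169 0; -60/169 -119/169 0; 0 0 1]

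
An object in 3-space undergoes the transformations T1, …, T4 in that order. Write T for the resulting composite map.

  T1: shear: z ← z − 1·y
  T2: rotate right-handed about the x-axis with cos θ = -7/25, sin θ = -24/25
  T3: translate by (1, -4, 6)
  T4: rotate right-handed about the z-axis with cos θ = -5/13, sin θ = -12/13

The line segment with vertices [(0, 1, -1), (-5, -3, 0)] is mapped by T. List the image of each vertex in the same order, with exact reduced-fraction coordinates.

image vertices: (-397/65, 19/13, 28/5), (32/25, 19/5, 201/25)

T1 shear: z ← z − 1·y: (0, 1, -1) → (0, 1, -2); (-5, -3, 0) → (-5, -3, 3)
T2 rotate right-handed about the x-axis with cos θ = -7/25, sin θ = -24/25: (0, 1, -2) → (0, -11/5, -2/5); (-5, -3, 3) → (-5, 93/25, 51/25)
T3 translate by (1, -4, 6): (0, -11/5, -2/5) → (1, -31/5, 28/5); (-5, 93/25, 51/25) → (-4, -7/25, 201/25)
T4 rotate right-handed about the z-axis with cos θ = -5/13, sin θ = -12/13: (1, -31/5, 28/5) → (-397/65, 19/13, 28/5); (-4, -7/25, 201/25) → (32/25, 19/5, 201/25)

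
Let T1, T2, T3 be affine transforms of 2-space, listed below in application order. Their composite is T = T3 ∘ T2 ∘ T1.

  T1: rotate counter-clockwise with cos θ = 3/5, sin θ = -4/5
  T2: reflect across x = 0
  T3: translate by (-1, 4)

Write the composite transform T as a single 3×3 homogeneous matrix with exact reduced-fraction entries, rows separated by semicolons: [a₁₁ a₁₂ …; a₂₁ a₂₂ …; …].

T1 = [3/5 4/5 0; -4/5 3/5 0; 0 0 1]
T2·T1 = [-3/5 -4/5 0; -4/5 3/5 0; 0 0 1]
T3·…·T1 = [-3/5 -4/5 -1; -4/5 3/5 4; 0 0 1]

T = [-3/5 -4/5 -1; -4/5 3/5 4; 0 0 1]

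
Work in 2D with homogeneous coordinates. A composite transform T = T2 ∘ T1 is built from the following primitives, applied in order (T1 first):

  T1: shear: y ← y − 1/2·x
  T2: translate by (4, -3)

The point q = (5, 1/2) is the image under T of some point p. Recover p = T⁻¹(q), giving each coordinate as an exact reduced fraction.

T1 = [1 0 0; -1/2 1 0; 0 0 1]
T2·T1 = [1 0 4; -1/2 1 -3; 0 0 1]
det M = 1; M⁻¹ = [1 0 -4; 1/2 1 1; 0 0 1]
M⁻¹ · (5, 1/2)ᵀ = (1, 4)ᵀ

p = (1, 4)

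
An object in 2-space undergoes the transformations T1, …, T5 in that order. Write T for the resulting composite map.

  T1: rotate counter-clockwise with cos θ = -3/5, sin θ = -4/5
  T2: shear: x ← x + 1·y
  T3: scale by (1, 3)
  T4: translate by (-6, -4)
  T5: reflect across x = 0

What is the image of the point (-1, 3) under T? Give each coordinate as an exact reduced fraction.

T(p) = (4, -7)

T1 rotate counter-clockwise with cos θ = -3/5, sin θ = -4/5: (-1, 3) → (3, -1)
T2 shear: x ← x + 1·y: (3, -1) → (2, -1)
T3 scale by (1, 3): (2, -1) → (2, -3)
T4 translate by (-6, -4): (2, -3) → (-4, -7)
T5 reflect across x = 0: (-4, -7) → (4, -7)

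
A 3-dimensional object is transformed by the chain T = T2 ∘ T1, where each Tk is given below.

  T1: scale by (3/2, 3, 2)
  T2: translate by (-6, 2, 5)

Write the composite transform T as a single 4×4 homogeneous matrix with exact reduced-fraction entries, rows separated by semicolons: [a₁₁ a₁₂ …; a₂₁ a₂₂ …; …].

T = [3/2 0 0 -6; 0 3 0 2; 0 0 2 5; 0 0 0 1]

T1 = [3/2 0 0 0; 0 3 0 0; 0 0 2 0; 0 0 0 1]
T2·T1 = [3/2 0 0 -6; 0 3 0 2; 0 0 2 5; 0 0 0 1]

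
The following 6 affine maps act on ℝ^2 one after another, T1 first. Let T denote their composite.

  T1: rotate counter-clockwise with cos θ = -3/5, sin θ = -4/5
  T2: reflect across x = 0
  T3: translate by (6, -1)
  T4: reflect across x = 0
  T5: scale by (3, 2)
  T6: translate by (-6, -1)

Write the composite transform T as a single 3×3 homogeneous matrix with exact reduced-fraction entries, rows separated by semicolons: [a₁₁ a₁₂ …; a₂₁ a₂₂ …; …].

T1 = [-3/5 4/5 0; -4/5 -3/5 0; 0 0 1]
T2·T1 = [3/5 -4/5 0; -4/5 -3/5 0; 0 0 1]
T3·…·T1 = [3/5 -4/5 6; -4/5 -3/5 -1; 0 0 1]
T4·…·T1 = [-3/5 4/5 -6; -4/5 -3/5 -1; 0 0 1]
T5·…·T1 = [-9/5 12/5 -18; -8/5 -6/5 -2; 0 0 1]
T6·…·T1 = [-9/5 12/5 -24; -8/5 -6/5 -3; 0 0 1]

T = [-9/5 12/5 -24; -8/5 -6/5 -3; 0 0 1]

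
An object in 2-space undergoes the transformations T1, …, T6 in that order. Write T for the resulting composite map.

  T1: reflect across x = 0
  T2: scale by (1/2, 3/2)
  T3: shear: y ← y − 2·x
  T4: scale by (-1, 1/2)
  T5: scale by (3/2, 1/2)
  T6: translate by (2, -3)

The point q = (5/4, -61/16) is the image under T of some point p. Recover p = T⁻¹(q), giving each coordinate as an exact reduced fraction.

T1 = [-1 0 0; 0 1 0; 0 0 1]
T2·T1 = [-1/2 0 0; 0 3/2 0; 0 0 1]
T3·…·T1 = [-1/2 0 0; 1 3/2 0; 0 0 1]
T4·…·T1 = [1/2 0 0; 1/2 3/4 0; 0 0 1]
T5·…·T1 = [3/4 0 0; 1/4 3/8 0; 0 0 1]
T6·…·T1 = [3/4 0 2; 1/4 3/8 -3; 0 0 1]
det M = 9/32; M⁻¹ = [4/3 0 -8/3; -8/9 8/3 88/9; 0 0 1]
M⁻¹ · (5/4, -61/16)ᵀ = (-1, -3/2)ᵀ

p = (-1, -3/2)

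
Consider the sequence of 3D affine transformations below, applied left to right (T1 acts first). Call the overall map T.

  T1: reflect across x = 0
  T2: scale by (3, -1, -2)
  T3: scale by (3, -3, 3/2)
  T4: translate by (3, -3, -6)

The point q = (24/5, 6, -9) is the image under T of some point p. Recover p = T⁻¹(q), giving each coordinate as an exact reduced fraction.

T1 = [-1 0 0 0; 0 1 0 0; 0 0 1 0; 0 0 0 1]
T2·T1 = [-3 0 0 0; 0 -1 0 0; 0 0 -2 0; 0 0 0 1]
T3·…·T1 = [-9 0 0 0; 0 3 0 0; 0 0 -3 0; 0 0 0 1]
T4·…·T1 = [-9 0 0 3; 0 3 0 -3; 0 0 -3 -6; 0 0 0 1]
det M = 81; M⁻¹ = [-1/9 0 0 1/3; 0 1/3 0 1; 0 0 -1/3 -2; 0 0 0 1]
M⁻¹ · (24/5, 6, -9)ᵀ = (-1/5, 3, 1)ᵀ

p = (-1/5, 3, 1)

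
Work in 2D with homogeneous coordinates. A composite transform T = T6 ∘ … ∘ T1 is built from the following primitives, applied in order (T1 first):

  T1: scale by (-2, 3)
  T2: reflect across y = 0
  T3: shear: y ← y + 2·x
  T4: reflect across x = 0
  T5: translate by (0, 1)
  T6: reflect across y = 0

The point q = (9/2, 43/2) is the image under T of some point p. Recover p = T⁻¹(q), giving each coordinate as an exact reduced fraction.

T1 = [-2 0 0; 0 3 0; 0 0 1]
T2·T1 = [-2 0 0; 0 -3 0; 0 0 1]
T3·…·T1 = [-2 0 0; -4 -3 0; 0 0 1]
T4·…·T1 = [2 0 0; -4 -3 0; 0 0 1]
T5·…·T1 = [2 0 0; -4 -3 1; 0 0 1]
T6·…·T1 = [2 0 0; 4 3 -1; 0 0 1]
det M = 6; M⁻¹ = [1/2 0 0; -2/3 1/3 1/3; 0 0 1]
M⁻¹ · (9/2, 43/2)ᵀ = (9/4, 9/2)ᵀ

p = (9/4, 9/2)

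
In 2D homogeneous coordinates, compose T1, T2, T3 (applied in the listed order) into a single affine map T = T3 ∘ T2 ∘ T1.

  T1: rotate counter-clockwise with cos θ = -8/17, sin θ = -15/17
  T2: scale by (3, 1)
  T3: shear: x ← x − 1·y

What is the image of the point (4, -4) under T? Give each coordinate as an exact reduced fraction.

T(p) = (-248/17, -28/17)

T1 rotate counter-clockwise with cos θ = -8/17, sin θ = -15/17: (4, -4) → (-92/17, -28/17)
T2 scale by (3, 1): (-92/17, -28/17) → (-276/17, -28/17)
T3 shear: x ← x − 1·y: (-276/17, -28/17) → (-248/17, -28/17)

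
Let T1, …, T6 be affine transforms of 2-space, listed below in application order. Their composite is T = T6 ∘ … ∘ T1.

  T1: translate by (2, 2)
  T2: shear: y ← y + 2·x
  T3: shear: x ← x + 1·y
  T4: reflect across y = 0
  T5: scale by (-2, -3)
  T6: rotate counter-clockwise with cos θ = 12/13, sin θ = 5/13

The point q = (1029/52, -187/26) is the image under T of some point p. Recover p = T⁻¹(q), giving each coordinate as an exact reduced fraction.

T1 = [1 0 2; 0 1 2; 0 0 1]
T2·T1 = [1 0 2; 2 1 6; 0 0 1]
T3·…·T1 = [3 1 8; 2 1 6; 0 0 1]
T4·…·T1 = [3 1 8; -2 -1 -6; 0 0 1]
T5·…·T1 = [-6 -2 -16; 6 3 18; 0 0 1]
T6·…·T1 = [-102/13 -3 -282/13; 42/13 2 136/13; 0 0 1]
det M = -6; M⁻¹ = [-1/3 -1/2 -2; 7/13 17/13 -2; 0 0 1]
M⁻¹ · (1029/52, -187/26)ᵀ = (-5, -3/4)ᵀ

p = (-5, -3/4)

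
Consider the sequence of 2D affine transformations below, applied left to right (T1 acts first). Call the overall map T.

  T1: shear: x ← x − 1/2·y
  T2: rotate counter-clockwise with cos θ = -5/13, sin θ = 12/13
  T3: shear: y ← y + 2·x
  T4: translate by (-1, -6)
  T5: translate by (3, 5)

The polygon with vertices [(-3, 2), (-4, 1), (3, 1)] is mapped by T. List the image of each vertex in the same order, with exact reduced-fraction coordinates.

image vertices: (22/13, -79/13), (73/26, -51/13), (3/26, -37/13)

T1 shear: x ← x − 1/2·y: (-3, 2) → (-4, 2); (-4, 1) → (-9/2, 1); (3, 1) → (5/2, 1)
T2 rotate counter-clockwise with cos θ = -5/13, sin θ = 12/13: (-4, 2) → (-4/13, -58/13); (-9/2, 1) → (21/26, -59/13); (5/2, 1) → (-49/26, 25/13)
T3 shear: y ← y + 2·x: (-4/13, -58/13) → (-4/13, -66/13); (21/26, -59/13) → (21/26, -38/13); (-49/26, 25/13) → (-49/26, -24/13)
T4 translate by (-1, -6): (-4/13, -66/13) → (-17/13, -144/13); (21/26, -38/13) → (-5/26, -116/13); (-49/26, -24/13) → (-75/26, -102/13)
T5 translate by (3, 5): (-17/13, -144/13) → (22/13, -79/13); (-5/26, -116/13) → (73/26, -51/13); (-75/26, -102/13) → (3/26, -37/13)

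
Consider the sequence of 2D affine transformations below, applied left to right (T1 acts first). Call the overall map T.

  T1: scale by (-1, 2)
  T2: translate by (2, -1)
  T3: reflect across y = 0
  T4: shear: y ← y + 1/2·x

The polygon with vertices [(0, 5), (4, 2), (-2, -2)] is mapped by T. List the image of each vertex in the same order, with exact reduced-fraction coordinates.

T1 scale by (-1, 2): (0, 5) → (0, 10); (4, 2) → (-4, 4); (-2, -2) → (2, -4)
T2 translate by (2, -1): (0, 10) → (2, 9); (-4, 4) → (-2, 3); (2, -4) → (4, -5)
T3 reflect across y = 0: (2, 9) → (2, -9); (-2, 3) → (-2, -3); (4, -5) → (4, 5)
T4 shear: y ← y + 1/2·x: (2, -9) → (2, -8); (-2, -3) → (-2, -4); (4, 5) → (4, 7)

image vertices: (2, -8), (-2, -4), (4, 7)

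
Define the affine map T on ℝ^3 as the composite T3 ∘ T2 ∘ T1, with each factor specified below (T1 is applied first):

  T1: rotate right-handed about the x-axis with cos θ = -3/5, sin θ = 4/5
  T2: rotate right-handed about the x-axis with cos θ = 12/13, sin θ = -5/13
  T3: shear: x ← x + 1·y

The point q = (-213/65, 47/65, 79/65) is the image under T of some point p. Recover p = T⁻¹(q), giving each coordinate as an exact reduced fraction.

T1 = [1 0 0 0; 0 -3/5 -4/5 0; 0 4/5 -3/5 0; 0 0 0 1]
T2·T1 = [1 0 0 0; 0 -16/65 -63/65 0; 0 63/65 -16/65 0; 0 0 0 1]
T3·…·T1 = [1 -16/65 -63/65 0; 0 -16/65 -63/65 0; 0 63/65 -16/65 0; 0 0 0 1]
det M = 1; M⁻¹ = [1 -1 0 0; 0 -16/65 63/65 0; 0 -63/65 -16/65 0; 0 0 0 1]
M⁻¹ · (-213/65, 47/65, 79/65)ᵀ = (-4, 1, -1)ᵀ

p = (-4, 1, -1)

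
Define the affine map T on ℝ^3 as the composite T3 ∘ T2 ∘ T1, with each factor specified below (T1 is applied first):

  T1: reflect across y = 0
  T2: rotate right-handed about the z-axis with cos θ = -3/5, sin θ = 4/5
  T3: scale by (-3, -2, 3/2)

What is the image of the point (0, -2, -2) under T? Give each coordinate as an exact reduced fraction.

T1 reflect across y = 0: (0, -2, -2) → (0, 2, -2)
T2 rotate right-handed about the z-axis with cos θ = -3/5, sin θ = 4/5: (0, 2, -2) → (-8/5, -6/5, -2)
T3 scale by (-3, -2, 3/2): (-8/5, -6/5, -2) → (24/5, 12/5, -3)

T(p) = (24/5, 12/5, -3)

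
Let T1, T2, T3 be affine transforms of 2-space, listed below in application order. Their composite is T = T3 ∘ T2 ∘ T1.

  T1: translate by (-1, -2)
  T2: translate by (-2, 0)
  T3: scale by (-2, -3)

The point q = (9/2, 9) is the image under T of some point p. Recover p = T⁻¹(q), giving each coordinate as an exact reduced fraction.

T1 = [1 0 -1; 0 1 -2; 0 0 1]
T2·T1 = [1 0 -3; 0 1 -2; 0 0 1]
T3·…·T1 = [-2 0 6; 0 -3 6; 0 0 1]
det M = 6; M⁻¹ = [-1/2 0 3; 0 -1/3 2; 0 0 1]
M⁻¹ · (9/2, 9)ᵀ = (3/4, -1)ᵀ

p = (3/4, -1)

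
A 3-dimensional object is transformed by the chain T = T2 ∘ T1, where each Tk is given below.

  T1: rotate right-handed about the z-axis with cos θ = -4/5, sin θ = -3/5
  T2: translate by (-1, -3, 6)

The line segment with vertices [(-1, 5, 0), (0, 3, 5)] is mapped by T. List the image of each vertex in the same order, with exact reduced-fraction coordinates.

image vertices: (14/5, -32/5, 6), (4/5, -27/5, 11)

T1 rotate right-handed about the z-axis with cos θ = -4/5, sin θ = -3/5: (-1, 5, 0) → (19/5, -17/5, 0); (0, 3, 5) → (9/5, -12/5, 5)
T2 translate by (-1, -3, 6): (19/5, -17/5, 0) → (14/5, -32/5, 6); (9/5, -12/5, 5) → (4/5, -27/5, 11)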